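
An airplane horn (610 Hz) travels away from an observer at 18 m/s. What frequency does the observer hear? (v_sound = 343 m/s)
f_obs = f·v/(v + v_s) = 579.6 Hz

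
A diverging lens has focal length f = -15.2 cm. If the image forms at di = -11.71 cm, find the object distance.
1/do = 1/f − 1/di → do = 51 cm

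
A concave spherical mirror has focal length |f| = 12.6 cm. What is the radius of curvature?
R = 2|f| = 25.2 cm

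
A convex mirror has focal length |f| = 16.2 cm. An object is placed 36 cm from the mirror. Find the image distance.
f = −16.2 cm (convex); 1/di = 1/f − 1/do → di = -11.17 cm (virtual image, behind mirror)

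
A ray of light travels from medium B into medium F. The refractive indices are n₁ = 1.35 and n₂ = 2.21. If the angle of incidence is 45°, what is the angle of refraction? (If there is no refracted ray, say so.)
sin θ₂ = (n₁/n₂)·sin θ₁ = 0.4319 → θ₂ = 25.59°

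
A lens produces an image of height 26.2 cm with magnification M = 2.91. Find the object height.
ho = |hi|/|M| = 9.003 cm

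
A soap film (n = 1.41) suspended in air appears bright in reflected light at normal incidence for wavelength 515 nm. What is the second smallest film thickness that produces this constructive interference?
2nt = (m − ½)λ with m = 2 → t = (m − ½)λ/(2n) = 273.9 nm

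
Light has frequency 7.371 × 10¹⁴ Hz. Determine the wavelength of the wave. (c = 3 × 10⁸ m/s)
λ = c/f = 407 nm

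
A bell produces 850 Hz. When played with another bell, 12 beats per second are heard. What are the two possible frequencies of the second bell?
f₂ = 850 ± 12 Hz → 862 Hz or 838 Hz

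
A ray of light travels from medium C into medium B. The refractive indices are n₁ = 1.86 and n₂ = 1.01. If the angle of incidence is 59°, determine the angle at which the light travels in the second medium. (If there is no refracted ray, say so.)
sin θ₂ = (n₁/n₂)·sin θ₁ = 1.579 > 1, so there is no refracted ray — the light undergoes total internal reflection.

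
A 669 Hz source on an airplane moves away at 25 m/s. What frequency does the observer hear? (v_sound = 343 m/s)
f_obs = f·v/(v + v_s) = 623.6 Hz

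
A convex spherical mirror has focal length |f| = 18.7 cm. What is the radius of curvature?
R = 2|f| = 37.4 cm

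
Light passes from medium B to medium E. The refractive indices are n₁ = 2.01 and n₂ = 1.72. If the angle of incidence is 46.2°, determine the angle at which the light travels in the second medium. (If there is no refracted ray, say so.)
sin θ₂ = (n₁/n₂)·sin θ₁ = 0.8435 → θ₂ = 57.51°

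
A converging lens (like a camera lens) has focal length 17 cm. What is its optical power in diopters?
P = 1/f = 5.882 D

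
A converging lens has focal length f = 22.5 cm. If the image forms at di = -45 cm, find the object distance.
1/do = 1/f − 1/di → do = 15 cm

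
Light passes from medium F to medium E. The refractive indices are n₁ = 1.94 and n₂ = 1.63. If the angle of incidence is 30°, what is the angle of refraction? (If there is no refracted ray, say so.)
sin θ₂ = (n₁/n₂)·sin θ₁ = 0.5951 → θ₂ = 36.52°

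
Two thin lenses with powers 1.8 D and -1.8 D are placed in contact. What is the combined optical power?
P_total = P₁ + P₂ = 0.0 D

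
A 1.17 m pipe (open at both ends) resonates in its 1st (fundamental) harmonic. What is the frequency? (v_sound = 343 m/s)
fₙ = nv/(2L) = 146.6 Hz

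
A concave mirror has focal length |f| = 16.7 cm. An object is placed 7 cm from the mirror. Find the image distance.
f = +16.7 cm (concave); 1/di = 1/f − 1/do → di = -12.05 cm (virtual image, behind mirror)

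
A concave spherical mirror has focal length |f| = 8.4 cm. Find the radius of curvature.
R = 2|f| = 16.8 cm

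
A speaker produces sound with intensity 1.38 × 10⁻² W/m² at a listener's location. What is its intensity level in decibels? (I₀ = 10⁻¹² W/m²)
β = 10·log₁₀(I/I₀) = 101.4 dB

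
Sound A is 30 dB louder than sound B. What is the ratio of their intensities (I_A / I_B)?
I_A/I_B = 10^(Δβ/10) = 1000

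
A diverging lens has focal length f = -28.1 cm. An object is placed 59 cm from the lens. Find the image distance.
1/di = 1/f − 1/do → di = -19.03 cm (virtual image)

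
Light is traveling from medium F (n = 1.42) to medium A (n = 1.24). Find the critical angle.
θc = arcsin(n₂/n₁) = 60.84°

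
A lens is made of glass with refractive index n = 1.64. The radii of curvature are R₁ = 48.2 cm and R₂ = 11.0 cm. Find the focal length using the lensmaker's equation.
1/f = (n − 1)(1/R₁ − 1/R₂) → f = -22.27 cm (diverging lens)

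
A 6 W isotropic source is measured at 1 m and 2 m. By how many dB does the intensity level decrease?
Δβ = 20·log₁₀(r₂/r₁) = 6.021 dB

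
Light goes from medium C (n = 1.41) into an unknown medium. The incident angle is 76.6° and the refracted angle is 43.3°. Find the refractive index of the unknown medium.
n₂ = n₁·sin θ₁ / sin θ₂ = 2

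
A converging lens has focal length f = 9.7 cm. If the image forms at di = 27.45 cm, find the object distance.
1/do = 1/f − 1/di → do = 15 cm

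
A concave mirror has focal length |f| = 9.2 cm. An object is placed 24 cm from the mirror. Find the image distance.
f = +9.2 cm (concave); 1/di = 1/f − 1/do → di = 14.92 cm (real image, in front of mirror)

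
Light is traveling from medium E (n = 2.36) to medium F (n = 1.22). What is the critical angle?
θc = arcsin(n₂/n₁) = 31.13°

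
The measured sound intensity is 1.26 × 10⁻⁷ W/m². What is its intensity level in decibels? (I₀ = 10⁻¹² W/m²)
β = 10·log₁₀(I/I₀) = 51 dB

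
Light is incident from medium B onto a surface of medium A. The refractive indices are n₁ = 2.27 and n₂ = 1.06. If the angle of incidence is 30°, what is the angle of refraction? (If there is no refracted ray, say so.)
sin θ₂ = (n₁/n₂)·sin θ₁ = 1.071 > 1, so there is no refracted ray — the light undergoes total internal reflection.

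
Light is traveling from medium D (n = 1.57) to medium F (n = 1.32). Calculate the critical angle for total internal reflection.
θc = arcsin(n₂/n₁) = 57.22°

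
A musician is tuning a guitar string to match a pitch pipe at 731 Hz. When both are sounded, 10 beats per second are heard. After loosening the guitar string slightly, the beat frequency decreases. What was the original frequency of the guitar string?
741 Hz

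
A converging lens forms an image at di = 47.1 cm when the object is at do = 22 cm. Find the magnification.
M = −di/do = -2.141 (inverted image)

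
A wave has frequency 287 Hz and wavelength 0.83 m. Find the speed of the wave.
v = fλ = 238.2 m/s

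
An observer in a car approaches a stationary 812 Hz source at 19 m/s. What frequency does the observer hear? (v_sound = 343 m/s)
f_obs = f·(v + v_o)/v = 857 Hz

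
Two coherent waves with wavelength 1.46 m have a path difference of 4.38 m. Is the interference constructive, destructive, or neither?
constructive — path difference = 3λ, a whole number of wavelengths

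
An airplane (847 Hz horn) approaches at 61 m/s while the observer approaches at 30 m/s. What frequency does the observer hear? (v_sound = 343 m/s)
f_obs = f·(v + v_o)/(v − v_s) = 1120 Hz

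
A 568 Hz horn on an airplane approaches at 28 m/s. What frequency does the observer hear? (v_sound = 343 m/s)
f_obs = f·v/(v − v_s) = 618.5 Hz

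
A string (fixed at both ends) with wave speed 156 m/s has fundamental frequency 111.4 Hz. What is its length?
L = v/(2f₁) = 0.7002 m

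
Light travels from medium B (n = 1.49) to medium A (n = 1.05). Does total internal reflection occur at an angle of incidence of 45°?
θc = arcsin(n₂/n₁) = 44.81°; 45° > θc, so yes — total internal reflection.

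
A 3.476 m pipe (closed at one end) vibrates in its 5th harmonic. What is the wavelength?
λₙ = 4L/n = 2.781 m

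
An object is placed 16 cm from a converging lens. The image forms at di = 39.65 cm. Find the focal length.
1/f = 1/do + 1/di → f = 11.4 cm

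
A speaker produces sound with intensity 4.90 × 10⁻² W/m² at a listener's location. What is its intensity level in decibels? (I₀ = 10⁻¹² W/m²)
β = 10·log₁₀(I/I₀) = 106.9 dB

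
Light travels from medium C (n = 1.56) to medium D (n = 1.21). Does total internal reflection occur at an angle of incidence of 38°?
θc = arcsin(n₂/n₁) = 50.86°; 38° < θc, so no — the ray refracts.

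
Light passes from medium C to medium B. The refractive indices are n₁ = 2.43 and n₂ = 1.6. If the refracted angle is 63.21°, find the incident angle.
sin θ₁ = (n₂/n₁)·sin θ₂ → θ₁ = 36°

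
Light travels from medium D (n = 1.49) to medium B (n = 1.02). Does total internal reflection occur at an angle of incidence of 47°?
θc = arcsin(n₂/n₁) = 43.2°; 47° > θc, so yes — total internal reflection.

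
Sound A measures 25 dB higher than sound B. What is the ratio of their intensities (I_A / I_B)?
I_A/I_B = 10^(Δβ/10) = 316.2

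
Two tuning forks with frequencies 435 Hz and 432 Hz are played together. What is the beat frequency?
3 Hz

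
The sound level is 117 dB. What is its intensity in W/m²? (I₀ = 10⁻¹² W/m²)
I = I₀·10^(β/10) = 5.01 × 10⁻¹ W/m²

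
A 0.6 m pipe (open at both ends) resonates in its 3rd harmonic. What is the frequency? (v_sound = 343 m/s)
fₙ = nv/(2L) = 857.5 Hz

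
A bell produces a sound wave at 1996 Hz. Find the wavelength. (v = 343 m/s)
λ = v/f = 0.1718 m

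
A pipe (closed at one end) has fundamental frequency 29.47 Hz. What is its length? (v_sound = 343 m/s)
L = v/(4f₁) = 2.91 m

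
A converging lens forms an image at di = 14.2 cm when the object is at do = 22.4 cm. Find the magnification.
M = −di/do = -0.6339 (inverted image)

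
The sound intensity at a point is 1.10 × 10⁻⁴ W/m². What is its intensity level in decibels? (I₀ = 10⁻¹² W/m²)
β = 10·log₁₀(I/I₀) = 80.41 dB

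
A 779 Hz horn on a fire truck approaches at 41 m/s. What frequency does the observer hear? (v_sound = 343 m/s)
f_obs = f·v/(v − v_s) = 884.8 Hz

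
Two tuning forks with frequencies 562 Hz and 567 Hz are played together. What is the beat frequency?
5 Hz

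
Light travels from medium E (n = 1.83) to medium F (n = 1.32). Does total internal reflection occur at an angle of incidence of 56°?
θc = arcsin(n₂/n₁) = 46.16°; 56° > θc, so yes — total internal reflection.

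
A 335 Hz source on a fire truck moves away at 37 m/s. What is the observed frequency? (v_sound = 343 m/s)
f_obs = f·v/(v + v_s) = 302.4 Hz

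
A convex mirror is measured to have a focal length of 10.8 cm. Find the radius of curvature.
R = 2|f| = 21.6 cm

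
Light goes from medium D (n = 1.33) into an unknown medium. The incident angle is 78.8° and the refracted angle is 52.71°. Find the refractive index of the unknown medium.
n₂ = n₁·sin θ₁ / sin θ₂ = 1.64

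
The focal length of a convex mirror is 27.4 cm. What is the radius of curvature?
R = 2|f| = 54.8 cm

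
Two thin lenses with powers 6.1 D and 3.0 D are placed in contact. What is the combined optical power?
P_total = P₁ + P₂ = 9.1 D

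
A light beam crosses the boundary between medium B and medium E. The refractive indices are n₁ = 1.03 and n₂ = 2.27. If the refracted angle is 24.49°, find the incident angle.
sin θ₁ = (n₂/n₁)·sin θ₂ → θ₁ = 66.01°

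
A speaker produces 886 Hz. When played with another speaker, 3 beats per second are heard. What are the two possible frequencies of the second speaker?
f₂ = 886 ± 3 Hz → 889 Hz or 883 Hz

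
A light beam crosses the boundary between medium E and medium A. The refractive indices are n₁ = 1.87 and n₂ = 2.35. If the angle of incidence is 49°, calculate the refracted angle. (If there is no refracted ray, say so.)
sin θ₂ = (n₁/n₂)·sin θ₁ = 0.6006 → θ₂ = 36.91°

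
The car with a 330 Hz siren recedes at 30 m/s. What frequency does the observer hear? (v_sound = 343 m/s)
f_obs = f·v/(v + v_s) = 303.5 Hz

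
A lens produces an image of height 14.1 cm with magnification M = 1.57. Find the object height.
ho = |hi|/|M| = 8.981 cm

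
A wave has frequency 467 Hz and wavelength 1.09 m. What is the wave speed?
v = fλ = 509 m/s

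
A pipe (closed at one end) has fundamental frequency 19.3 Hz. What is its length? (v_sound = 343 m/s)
L = v/(4f₁) = 4.443 m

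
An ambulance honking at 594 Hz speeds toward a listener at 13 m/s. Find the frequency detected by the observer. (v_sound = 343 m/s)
f_obs = f·v/(v − v_s) = 617.4 Hz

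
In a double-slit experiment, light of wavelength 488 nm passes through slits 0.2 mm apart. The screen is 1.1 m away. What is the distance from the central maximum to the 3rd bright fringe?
y = mλL/d = 8.052 mm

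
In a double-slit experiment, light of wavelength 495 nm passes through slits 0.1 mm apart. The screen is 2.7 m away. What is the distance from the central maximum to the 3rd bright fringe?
y = mλL/d = 40.1 mm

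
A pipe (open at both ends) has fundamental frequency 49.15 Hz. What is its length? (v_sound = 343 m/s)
L = v/(2f₁) = 3.489 m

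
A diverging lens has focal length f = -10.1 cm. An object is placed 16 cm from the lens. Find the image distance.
1/di = 1/f − 1/do → di = -6.192 cm (virtual image)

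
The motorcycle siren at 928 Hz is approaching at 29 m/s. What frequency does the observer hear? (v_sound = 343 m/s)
f_obs = f·v/(v − v_s) = 1014 Hz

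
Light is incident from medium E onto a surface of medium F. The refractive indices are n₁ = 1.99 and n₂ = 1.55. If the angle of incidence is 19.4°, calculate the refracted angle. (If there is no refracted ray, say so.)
sin θ₂ = (n₁/n₂)·sin θ₁ = 0.4265 → θ₂ = 25.24°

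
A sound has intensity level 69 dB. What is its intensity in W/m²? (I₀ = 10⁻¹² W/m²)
I = I₀·10^(β/10) = 7.94 × 10⁻⁶ W/m²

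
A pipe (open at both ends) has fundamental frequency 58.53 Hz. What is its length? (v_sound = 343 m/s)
L = v/(2f₁) = 2.93 m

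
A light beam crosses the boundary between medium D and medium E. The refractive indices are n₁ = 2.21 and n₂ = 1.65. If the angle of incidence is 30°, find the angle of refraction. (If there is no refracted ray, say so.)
sin θ₂ = (n₁/n₂)·sin θ₁ = 0.6697 → θ₂ = 42.04°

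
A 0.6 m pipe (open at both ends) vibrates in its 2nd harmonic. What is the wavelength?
λₙ = 2L/n = 0.6 m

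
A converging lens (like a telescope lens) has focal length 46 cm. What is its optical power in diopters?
P = 1/f = 2.174 D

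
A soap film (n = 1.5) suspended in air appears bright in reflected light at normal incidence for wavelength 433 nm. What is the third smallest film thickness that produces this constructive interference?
2nt = (m − ½)λ with m = 3 → t = (m − ½)λ/(2n) = 360.8 nm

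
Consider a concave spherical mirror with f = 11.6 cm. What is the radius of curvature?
R = 2|f| = 23.2 cm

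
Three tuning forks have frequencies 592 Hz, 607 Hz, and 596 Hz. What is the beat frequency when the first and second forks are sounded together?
15 Hz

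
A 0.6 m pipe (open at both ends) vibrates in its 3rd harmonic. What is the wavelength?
λₙ = 2L/n = 0.4 m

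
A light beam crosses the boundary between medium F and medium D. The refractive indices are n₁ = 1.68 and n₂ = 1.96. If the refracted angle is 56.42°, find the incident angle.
sin θ₁ = (n₂/n₁)·sin θ₂ → θ₁ = 76.4°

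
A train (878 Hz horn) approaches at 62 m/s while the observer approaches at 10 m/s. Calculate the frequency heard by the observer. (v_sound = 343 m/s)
f_obs = f·(v + v_o)/(v − v_s) = 1103 Hz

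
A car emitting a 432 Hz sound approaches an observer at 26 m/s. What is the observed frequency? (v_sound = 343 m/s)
f_obs = f·v/(v − v_s) = 467.4 Hz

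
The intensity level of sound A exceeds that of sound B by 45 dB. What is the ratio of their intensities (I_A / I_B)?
I_A/I_B = 10^(Δβ/10) = 31620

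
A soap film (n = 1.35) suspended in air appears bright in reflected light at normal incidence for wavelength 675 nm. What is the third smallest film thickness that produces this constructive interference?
2nt = (m − ½)λ with m = 3 → t = (m − ½)λ/(2n) = 625 nm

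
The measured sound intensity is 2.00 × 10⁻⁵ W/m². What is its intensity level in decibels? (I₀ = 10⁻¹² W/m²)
β = 10·log₁₀(I/I₀) = 73.01 dB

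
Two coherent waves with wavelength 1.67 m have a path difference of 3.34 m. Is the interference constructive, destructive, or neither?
constructive — path difference = 2λ, a whole number of wavelengths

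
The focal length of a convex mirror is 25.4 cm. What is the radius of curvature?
R = 2|f| = 50.8 cm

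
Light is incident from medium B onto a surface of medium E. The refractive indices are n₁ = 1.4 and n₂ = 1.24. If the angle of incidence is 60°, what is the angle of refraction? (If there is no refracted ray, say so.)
sin θ₂ = (n₁/n₂)·sin θ₁ = 0.9778 → θ₂ = 77.9°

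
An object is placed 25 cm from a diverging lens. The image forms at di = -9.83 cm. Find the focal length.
1/f = 1/do + 1/di → f = -16.2 cm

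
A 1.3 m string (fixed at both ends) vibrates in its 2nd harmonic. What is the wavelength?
λₙ = 2L/n = 1.3 m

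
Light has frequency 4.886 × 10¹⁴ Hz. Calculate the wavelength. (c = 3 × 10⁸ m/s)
λ = c/f = 614 nm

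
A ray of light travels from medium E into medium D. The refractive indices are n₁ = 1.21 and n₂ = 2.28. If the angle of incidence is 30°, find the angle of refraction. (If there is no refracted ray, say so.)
sin θ₂ = (n₁/n₂)·sin θ₁ = 0.2654 → θ₂ = 15.39°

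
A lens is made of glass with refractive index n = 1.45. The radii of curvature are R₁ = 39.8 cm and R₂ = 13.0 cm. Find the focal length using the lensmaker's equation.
1/f = (n − 1)(1/R₁ − 1/R₂) → f = -42.9 cm (diverging lens)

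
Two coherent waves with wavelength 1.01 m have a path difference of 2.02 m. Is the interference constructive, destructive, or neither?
constructive — path difference = 2λ, a whole number of wavelengths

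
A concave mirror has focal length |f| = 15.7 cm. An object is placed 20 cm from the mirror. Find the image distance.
f = +15.7 cm (concave); 1/di = 1/f − 1/do → di = 73.02 cm (real image, in front of mirror)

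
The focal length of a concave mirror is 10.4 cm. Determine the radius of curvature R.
R = 2|f| = 20.8 cm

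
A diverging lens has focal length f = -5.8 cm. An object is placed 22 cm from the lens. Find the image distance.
1/di = 1/f − 1/do → di = -4.59 cm (virtual image)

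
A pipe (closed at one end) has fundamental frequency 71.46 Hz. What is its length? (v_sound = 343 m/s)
L = v/(4f₁) = 1.2 m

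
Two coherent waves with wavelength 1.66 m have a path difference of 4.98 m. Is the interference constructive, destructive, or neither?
constructive — path difference = 3λ, a whole number of wavelengths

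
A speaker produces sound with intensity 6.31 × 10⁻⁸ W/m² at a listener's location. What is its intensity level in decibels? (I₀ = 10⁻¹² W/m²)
β = 10·log₁₀(I/I₀) = 48 dB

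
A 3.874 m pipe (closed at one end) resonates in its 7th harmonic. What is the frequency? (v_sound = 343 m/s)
fₙ = nv/(4L) = 154.9 Hz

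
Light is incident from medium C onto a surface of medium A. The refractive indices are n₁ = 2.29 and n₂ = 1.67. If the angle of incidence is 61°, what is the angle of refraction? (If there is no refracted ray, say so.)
sin θ₂ = (n₁/n₂)·sin θ₁ = 1.199 > 1, so there is no refracted ray — the light undergoes total internal reflection.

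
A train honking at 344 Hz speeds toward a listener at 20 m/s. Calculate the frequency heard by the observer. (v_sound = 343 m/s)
f_obs = f·v/(v − v_s) = 365.3 Hz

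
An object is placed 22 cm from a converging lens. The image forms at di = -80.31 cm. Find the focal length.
1/f = 1/do + 1/di → f = 30.3 cm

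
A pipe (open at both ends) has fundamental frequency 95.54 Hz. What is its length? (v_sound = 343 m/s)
L = v/(2f₁) = 1.795 m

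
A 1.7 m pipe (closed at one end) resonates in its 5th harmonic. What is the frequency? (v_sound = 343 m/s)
fₙ = nv/(4L) = 252.2 Hz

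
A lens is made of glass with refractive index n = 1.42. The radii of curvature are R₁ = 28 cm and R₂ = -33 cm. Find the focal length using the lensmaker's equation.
1/f = (n − 1)(1/R₁ − 1/R₂) → f = 36.07 cm (converging lens)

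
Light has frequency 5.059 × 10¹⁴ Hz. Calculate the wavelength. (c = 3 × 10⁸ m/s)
λ = c/f = 593 nm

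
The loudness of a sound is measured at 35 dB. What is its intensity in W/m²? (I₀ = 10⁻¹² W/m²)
I = I₀·10^(β/10) = 3.16 × 10⁻⁹ W/m²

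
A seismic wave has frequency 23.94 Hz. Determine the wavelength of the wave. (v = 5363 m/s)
λ = v/f = 224 m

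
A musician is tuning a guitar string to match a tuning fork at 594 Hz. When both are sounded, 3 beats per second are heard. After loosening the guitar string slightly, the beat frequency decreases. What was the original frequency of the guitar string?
597 Hz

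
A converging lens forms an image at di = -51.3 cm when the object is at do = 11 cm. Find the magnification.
M = −di/do = 4.664 (upright image)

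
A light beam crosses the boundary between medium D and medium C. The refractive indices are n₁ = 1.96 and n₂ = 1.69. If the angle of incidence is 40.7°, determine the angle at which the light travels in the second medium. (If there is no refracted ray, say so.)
sin θ₂ = (n₁/n₂)·sin θ₁ = 0.7563 → θ₂ = 49.14°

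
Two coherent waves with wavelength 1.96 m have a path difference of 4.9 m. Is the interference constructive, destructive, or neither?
destructive — path difference = 2.5λ, an odd multiple of λ/2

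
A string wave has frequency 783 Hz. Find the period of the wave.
T = 1/f = 0.001277 s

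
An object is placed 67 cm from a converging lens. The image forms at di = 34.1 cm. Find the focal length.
1/f = 1/do + 1/di → f = 22.6 cm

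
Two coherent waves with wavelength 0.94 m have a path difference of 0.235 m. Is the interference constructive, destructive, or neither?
neither (partial) — path difference = 0.25λ, neither a whole number of wavelengths nor an odd multiple of λ/2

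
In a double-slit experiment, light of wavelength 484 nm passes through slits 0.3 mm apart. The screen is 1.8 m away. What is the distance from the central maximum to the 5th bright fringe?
y = mλL/d = 14.52 mm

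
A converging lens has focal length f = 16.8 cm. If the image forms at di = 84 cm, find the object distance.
1/do = 1/f − 1/di → do = 21 cm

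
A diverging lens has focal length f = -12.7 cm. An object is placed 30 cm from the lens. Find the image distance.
1/di = 1/f − 1/do → di = -8.923 cm (virtual image)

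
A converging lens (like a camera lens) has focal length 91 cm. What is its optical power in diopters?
P = 1/f = 1.099 D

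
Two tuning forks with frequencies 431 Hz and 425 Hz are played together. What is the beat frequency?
6 Hz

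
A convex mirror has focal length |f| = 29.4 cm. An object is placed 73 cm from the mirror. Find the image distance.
f = −29.4 cm (convex); 1/di = 1/f − 1/do → di = -20.96 cm (virtual image, behind mirror)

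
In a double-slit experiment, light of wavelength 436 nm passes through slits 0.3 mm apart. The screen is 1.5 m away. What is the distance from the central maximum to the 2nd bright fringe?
y = mλL/d = 4.36 mm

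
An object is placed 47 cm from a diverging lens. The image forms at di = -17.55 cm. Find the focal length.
1/f = 1/do + 1/di → f = -28.01 cm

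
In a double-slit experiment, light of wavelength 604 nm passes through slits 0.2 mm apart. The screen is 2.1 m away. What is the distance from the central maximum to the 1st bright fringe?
y = mλL/d = 6.342 mm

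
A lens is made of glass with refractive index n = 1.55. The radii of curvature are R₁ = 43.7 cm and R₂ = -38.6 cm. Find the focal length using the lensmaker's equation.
1/f = (n − 1)(1/R₁ − 1/R₂) → f = 37.27 cm (converging lens)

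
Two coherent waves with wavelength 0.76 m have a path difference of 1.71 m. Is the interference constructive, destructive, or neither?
neither (partial) — path difference = 2.25λ, neither a whole number of wavelengths nor an odd multiple of λ/2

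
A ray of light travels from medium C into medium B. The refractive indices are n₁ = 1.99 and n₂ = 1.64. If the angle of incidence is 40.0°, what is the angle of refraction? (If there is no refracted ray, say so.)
sin θ₂ = (n₁/n₂)·sin θ₁ = 0.78 → θ₂ = 51.26°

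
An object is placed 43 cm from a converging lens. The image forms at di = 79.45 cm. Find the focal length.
1/f = 1/do + 1/di → f = 27.9 cm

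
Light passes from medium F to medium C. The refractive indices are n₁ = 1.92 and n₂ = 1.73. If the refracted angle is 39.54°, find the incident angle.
sin θ₁ = (n₂/n₁)·sin θ₂ → θ₁ = 35°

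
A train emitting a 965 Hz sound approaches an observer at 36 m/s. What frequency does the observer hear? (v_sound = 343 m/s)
f_obs = f·v/(v − v_s) = 1078 Hz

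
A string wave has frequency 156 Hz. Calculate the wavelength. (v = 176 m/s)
λ = v/f = 1.128 m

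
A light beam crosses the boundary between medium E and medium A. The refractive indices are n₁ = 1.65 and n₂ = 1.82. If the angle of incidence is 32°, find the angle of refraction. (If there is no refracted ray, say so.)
sin θ₂ = (n₁/n₂)·sin θ₁ = 0.4804 → θ₂ = 28.71°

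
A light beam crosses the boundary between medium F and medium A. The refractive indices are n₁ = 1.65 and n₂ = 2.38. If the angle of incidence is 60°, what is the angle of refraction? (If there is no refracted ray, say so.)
sin θ₂ = (n₁/n₂)·sin θ₁ = 0.6004 → θ₂ = 36.9°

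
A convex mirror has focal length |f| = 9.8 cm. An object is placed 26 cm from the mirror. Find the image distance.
f = −9.8 cm (convex); 1/di = 1/f − 1/do → di = -7.117 cm (virtual image, behind mirror)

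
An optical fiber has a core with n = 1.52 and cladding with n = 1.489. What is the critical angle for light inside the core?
θc = arcsin(n_cladding/n_core) = 78.41°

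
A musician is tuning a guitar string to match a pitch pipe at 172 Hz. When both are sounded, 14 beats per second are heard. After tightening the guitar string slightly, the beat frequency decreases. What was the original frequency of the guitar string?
158 Hz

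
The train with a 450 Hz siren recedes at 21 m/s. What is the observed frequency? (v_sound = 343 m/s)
f_obs = f·v/(v + v_s) = 424 Hz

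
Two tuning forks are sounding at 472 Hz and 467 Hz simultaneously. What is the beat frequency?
5 Hz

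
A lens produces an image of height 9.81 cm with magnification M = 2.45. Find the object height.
ho = |hi|/|M| = 4.004 cm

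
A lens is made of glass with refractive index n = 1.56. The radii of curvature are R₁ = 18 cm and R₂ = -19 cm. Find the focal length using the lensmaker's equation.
1/f = (n − 1)(1/R₁ − 1/R₂) → f = 16.51 cm (converging lens)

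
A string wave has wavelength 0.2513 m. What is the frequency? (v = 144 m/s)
f = v/λ = 573 Hz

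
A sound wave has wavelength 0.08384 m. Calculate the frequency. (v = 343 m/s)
f = v/λ = 4091 Hz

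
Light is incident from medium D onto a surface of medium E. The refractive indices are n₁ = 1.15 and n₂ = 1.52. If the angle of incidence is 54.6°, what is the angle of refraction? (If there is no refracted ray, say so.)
sin θ₂ = (n₁/n₂)·sin θ₁ = 0.6167 → θ₂ = 38.08°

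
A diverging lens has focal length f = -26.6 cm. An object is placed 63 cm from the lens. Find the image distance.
1/di = 1/f − 1/do → di = -18.7 cm (virtual image)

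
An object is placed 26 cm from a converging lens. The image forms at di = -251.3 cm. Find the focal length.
1/f = 1/do + 1/di → f = 29 cm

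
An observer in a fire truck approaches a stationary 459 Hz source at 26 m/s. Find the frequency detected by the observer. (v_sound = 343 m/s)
f_obs = f·(v + v_o)/v = 493.8 Hz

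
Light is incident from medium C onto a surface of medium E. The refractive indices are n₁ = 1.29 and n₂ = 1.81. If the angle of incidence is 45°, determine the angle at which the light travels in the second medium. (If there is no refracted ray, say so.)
sin θ₂ = (n₁/n₂)·sin θ₁ = 0.504 → θ₂ = 30.26°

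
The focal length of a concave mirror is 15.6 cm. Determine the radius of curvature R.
R = 2|f| = 31.2 cm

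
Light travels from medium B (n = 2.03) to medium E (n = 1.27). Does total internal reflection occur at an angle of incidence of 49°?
θc = arcsin(n₂/n₁) = 38.73°; 49° > θc, so yes — total internal reflection.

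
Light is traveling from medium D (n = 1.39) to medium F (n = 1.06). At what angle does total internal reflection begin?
θc = arcsin(n₂/n₁) = 49.69°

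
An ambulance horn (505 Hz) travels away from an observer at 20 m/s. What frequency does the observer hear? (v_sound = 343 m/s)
f_obs = f·v/(v + v_s) = 477.2 Hz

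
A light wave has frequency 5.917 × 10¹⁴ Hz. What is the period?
T = 1/f = 1.690 × 10⁻¹⁵ s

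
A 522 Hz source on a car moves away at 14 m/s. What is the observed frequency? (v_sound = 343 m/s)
f_obs = f·v/(v + v_s) = 501.5 Hz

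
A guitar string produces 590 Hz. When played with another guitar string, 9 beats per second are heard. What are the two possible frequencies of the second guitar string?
f₂ = 590 ± 9 Hz → 599 Hz or 581 Hz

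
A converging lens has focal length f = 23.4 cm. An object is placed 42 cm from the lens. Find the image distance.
1/di = 1/f − 1/do → di = 52.84 cm (real image)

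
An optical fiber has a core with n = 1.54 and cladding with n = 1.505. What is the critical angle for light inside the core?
θc = arcsin(n_cladding/n_core) = 77.76°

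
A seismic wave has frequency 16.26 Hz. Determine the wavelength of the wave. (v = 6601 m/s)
λ = v/f = 406 m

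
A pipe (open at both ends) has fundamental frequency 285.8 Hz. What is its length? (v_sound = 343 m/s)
L = v/(2f₁) = 0.6001 m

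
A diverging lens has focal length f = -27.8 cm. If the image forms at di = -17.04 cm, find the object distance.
1/do = 1/f − 1/di → do = 44.03 cm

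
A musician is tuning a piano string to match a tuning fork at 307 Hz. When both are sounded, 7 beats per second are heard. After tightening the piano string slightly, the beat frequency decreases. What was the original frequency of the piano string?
300 Hz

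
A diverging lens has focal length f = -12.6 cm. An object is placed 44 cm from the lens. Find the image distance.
1/di = 1/f − 1/do → di = -9.795 cm (virtual image)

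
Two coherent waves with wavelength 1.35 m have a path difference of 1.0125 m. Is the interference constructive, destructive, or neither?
neither (partial) — path difference = 0.75λ, neither a whole number of wavelengths nor an odd multiple of λ/2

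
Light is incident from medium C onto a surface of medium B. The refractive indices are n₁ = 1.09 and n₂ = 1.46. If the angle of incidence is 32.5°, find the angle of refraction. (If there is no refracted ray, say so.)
sin θ₂ = (n₁/n₂)·sin θ₁ = 0.4011 → θ₂ = 23.65°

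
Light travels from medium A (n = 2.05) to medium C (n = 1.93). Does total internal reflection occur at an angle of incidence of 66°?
θc = arcsin(n₂/n₁) = 70.3°; 66° < θc, so no — the ray refracts.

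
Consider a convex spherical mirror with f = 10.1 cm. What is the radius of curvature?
R = 2|f| = 20.2 cm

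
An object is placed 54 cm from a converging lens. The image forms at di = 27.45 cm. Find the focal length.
1/f = 1/do + 1/di → f = 18.2 cm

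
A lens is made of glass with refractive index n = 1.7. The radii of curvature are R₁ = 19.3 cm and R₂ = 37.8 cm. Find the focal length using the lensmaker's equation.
1/f = (n − 1)(1/R₁ − 1/R₂) → f = 56.34 cm (converging lens)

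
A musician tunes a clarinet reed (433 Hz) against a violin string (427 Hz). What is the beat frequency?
6 Hz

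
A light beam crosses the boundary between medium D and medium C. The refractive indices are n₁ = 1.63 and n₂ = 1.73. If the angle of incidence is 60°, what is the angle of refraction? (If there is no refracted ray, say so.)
sin θ₂ = (n₁/n₂)·sin θ₁ = 0.816 → θ₂ = 54.68°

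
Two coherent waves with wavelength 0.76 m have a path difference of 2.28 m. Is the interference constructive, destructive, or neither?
constructive — path difference = 3λ, a whole number of wavelengths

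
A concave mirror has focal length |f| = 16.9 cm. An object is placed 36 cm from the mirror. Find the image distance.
f = +16.9 cm (concave); 1/di = 1/f − 1/do → di = 31.85 cm (real image, in front of mirror)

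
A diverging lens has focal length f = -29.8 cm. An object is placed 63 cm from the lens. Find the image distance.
1/di = 1/f − 1/do → di = -20.23 cm (virtual image)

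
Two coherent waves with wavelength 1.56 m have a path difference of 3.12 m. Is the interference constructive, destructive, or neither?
constructive — path difference = 2λ, a whole number of wavelengths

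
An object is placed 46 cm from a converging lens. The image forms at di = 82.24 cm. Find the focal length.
1/f = 1/do + 1/di → f = 29.5 cm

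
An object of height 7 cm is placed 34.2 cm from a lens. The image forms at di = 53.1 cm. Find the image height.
hi = (-di/do) × ho = -10.87 cm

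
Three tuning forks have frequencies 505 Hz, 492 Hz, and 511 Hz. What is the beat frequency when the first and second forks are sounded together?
13 Hz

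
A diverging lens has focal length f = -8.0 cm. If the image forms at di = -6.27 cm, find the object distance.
1/do = 1/f − 1/di → do = 28.99 cm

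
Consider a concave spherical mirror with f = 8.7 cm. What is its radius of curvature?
R = 2|f| = 17.4 cm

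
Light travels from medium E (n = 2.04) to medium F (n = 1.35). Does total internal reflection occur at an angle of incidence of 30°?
θc = arcsin(n₂/n₁) = 41.43°; 30° < θc, so no — the ray refracts.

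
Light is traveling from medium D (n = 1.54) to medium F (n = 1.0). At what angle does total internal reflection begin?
θc = arcsin(n₂/n₁) = 40.49°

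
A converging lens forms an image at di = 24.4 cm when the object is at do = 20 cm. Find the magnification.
M = −di/do = -1.22 (inverted image)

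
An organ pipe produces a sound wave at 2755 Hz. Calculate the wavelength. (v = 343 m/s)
λ = v/f = 0.1245 m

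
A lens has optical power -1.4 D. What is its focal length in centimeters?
f = 1/P = -71.43 cm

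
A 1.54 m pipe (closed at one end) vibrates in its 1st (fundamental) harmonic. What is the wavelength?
λₙ = 4L/n = 6.16 m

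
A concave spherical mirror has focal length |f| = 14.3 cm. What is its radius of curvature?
R = 2|f| = 28.6 cm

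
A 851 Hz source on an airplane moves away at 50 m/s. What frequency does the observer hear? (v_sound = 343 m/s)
f_obs = f·v/(v + v_s) = 742.7 Hz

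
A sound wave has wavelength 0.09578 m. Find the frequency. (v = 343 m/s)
f = v/λ = 3581 Hz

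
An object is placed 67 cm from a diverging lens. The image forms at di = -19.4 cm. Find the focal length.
1/f = 1/do + 1/di → f = -27.31 cm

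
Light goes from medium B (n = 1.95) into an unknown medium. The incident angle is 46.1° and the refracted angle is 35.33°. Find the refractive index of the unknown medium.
n₂ = n₁·sin θ₁ / sin θ₂ = 2.43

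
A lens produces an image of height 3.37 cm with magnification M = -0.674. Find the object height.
ho = |hi|/|M| = 5 cm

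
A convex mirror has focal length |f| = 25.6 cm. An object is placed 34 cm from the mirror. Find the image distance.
f = −25.6 cm (convex); 1/di = 1/f − 1/do → di = -14.6 cm (virtual image, behind mirror)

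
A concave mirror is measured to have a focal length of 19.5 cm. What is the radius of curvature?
R = 2|f| = 39 cm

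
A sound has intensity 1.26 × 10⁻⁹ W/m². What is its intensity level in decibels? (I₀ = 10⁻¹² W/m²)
β = 10·log₁₀(I/I₀) = 31 dB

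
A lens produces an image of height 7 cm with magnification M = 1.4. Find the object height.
ho = |hi|/|M| = 5 cm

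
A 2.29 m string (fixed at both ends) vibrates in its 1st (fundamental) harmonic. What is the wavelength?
λₙ = 2L/n = 4.58 m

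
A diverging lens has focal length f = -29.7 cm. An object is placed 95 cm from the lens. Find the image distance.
1/di = 1/f − 1/do → di = -22.63 cm (virtual image)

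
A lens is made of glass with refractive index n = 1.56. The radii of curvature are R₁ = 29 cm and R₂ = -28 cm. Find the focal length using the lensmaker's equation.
1/f = (n − 1)(1/R₁ − 1/R₂) → f = 25.44 cm (converging lens)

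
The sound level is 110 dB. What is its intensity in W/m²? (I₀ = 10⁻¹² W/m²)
I = I₀·10^(β/10) = 1.00 × 10⁻¹ W/m²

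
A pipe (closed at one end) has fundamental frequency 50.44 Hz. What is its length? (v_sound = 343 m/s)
L = v/(4f₁) = 1.7 m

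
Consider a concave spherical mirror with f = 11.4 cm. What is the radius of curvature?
R = 2|f| = 22.8 cm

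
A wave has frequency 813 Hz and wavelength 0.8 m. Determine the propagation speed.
v = fλ = 650.4 m/s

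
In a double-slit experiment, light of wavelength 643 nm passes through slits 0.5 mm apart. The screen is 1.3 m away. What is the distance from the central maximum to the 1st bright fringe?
y = mλL/d = 1.672 mm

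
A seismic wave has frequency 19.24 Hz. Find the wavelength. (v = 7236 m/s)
λ = v/f = 376.1 m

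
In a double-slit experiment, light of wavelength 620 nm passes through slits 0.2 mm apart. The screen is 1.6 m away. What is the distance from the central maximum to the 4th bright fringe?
y = mλL/d = 19.84 mm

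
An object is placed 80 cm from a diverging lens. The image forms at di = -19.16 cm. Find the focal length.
1/f = 1/do + 1/di → f = -25.19 cm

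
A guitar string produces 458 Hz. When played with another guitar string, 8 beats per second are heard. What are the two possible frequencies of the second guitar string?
f₂ = 458 ± 8 Hz → 466 Hz or 450 Hz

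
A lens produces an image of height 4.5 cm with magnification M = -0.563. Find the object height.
ho = |hi|/|M| = 7.993 cm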